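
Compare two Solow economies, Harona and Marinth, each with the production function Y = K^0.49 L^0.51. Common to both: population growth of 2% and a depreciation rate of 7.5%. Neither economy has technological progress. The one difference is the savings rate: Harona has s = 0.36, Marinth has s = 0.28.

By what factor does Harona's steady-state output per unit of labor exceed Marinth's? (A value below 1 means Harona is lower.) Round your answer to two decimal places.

Steady-state y* = [s/(n + δ)]^(α/(1−α)), so the ratio is [ (s_H/(n + δ)_H) / (s_M/(n + δ)_M) ]^0.9608.
s_H/(n + δ)_H = 0.36/0.095 = 3.7895; s_M/(n + δ)_M = 0.28/0.095 = 2.9474.
Ratio = (3.7895/2.9474)^0.9608 = 1.2857^0.9608 ≈ 1.2731

y*_H / y*_M ≈ 1.27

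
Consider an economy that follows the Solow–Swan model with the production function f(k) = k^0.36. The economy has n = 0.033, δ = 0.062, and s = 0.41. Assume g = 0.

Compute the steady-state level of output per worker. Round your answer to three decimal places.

y* ≈ 2.276

At the steady state, Δk = 0, so s·k^α = (n + δ)·k.
Rearranging, k^(1−α) = s / (n + δ).
k^0.64 = 0.41 / (0.033 + 0.062) = 0.41 / 0.095 = 4.3158
k* = 4.3158^(1/0.64) ≈ 9.8239
y* = (k*)^α = 9.8239^0.36 ≈ 2.2763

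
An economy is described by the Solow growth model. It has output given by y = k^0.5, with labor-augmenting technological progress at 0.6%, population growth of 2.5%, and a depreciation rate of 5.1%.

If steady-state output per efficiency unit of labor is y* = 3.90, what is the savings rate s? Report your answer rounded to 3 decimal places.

s ≈ 0.320

Steady state requires s·f(k) = (n + g + δ)·k, i.e. s·k^α = (n + g + δ)·k.
Since y* = [s/(n + g + δ)]^(α/(1−α)), we have s/(n + g + δ) = (y*)^((1−α)/α) = 3.90^1 = 3.9000.
Therefore s = 3.9000 × (n + g + δ) = 3.9000 × 0.082 = 0.3198.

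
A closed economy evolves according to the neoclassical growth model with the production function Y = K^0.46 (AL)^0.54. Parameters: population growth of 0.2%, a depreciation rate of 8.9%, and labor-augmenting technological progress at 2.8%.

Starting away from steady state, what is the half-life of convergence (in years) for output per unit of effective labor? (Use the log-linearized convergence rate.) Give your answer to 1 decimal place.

Near the steady state the convergence rate is λ = (1 − α)(n + g + δ).
λ = (1 − 0.46) × 0.119 = 0.54 × 0.119 = 0.06426
Half-life = ln 2 / λ = 0.6931 / 0.06426 ≈ 10.79 years

t_½ ≈ 10.8 years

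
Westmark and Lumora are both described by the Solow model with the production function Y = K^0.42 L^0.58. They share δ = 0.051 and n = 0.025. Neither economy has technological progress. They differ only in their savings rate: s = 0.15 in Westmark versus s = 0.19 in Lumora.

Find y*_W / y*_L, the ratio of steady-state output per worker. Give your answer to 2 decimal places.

ratio ≈ 0.84

Steady-state y* = [s/(n + δ)]^(α/(1−α)), so the ratio is [ (s_W/(n + δ)_W) / (s_L/(n + δ)_L) ]^0.7241.
s_W/(n + δ)_W = 0.15/0.076 = 1.9737; s_L/(n + δ)_L = 0.19/0.076 = 2.5000.
Ratio = (1.9737/2.5000)^0.7241 = 0.7895^0.7241 ≈ 0.8427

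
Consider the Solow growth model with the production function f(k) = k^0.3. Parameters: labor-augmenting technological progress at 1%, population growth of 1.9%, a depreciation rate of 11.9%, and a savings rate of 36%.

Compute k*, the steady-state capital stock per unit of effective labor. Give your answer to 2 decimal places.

In steady state, investment equals break-even investment: s·k^α = (n + g + δ)·k.
Rearranging, k^(1−α) = s / (n + g + δ).
k^0.7 = 0.36 / (0.019 + 0.010 + 0.119) = 0.36 / 0.148 = 2.4324
k* = 2.4324^(1/0.7) ≈ 3.5602

k* ≈ 3.56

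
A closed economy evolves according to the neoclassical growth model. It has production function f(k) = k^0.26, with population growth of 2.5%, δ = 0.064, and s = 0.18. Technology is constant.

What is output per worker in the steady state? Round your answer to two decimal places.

y* = 1.28

At the steady state, Δk = 0, so s·k^α = (n + δ)·k.
Rearranging, k^(1−α) = s / (n + δ).
k^0.74 = 0.18 / (0.025 + 0.064) = 0.18 / 0.089 = 2.0225
k* = 2.0225^(1/0.74) ≈ 2.5904
y* = (k*)^α = 2.5904^0.26 ≈ 1.2808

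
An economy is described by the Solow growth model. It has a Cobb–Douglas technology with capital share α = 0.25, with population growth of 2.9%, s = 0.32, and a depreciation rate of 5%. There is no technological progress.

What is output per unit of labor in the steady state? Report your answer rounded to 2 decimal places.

In steady state, investment equals break-even investment: s·k^α = (n + δ)·k.
Dividing both sides by k: k^(1−α) = s / (n + δ).
k^0.75 = 0.32 / (0.029 + 0.050) = 0.32 / 0.079 = 4.0506
k* = 4.0506^(1/0.75) ≈ 6.4569
y* = (k*)^α = 6.4569^0.25 ≈ 1.5941

y* = 1.59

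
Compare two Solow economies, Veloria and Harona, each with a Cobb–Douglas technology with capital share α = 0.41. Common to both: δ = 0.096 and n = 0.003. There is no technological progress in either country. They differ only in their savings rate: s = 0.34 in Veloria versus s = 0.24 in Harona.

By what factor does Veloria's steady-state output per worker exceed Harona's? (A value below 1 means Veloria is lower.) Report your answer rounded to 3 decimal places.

ratio ≈ 1.274

Steady-state y* = [s/(n + δ)]^(α/(1−α)), so the ratio is [ (s_V/(n + δ)_V) / (s_H/(n + δ)_H) ]^0.6949.
s_V/(n + δ)_V = 0.34/0.099 = 3.4343; s_H/(n + δ)_H = 0.24/0.099 = 2.4242.
Ratio = (3.4343/2.4242)^0.6949 = 1.4167^0.6949 ≈ 1.2739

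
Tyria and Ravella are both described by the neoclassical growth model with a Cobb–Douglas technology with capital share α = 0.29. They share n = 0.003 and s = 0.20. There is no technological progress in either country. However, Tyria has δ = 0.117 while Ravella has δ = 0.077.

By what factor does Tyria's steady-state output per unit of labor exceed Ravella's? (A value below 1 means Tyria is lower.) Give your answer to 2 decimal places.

Steady-state y* = [s/(n + δ)]^(α/(1−α)), so the ratio is [ (s_T/(n + δ)_T) / (s_R/(n + δ)_R) ]^0.4085.
s_T/(n + δ)_T = 0.20/0.120 = 1.6667; s_R/(n + δ)_R = 0.20/0.080 = 2.5000.
Ratio = (1.6667/2.5000)^0.4085 = 0.6667^0.4085 ≈ 0.8474

ratio ≈ 0.85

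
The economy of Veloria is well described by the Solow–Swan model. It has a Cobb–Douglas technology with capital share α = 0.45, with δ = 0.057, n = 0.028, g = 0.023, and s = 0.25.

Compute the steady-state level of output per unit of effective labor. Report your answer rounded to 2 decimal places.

y* ≈ 1.99

In steady state, investment equals break-even investment: s·k^α = (n + g + δ)·k.
Dividing both sides by k: k^(1−α) = s / (n + g + δ).
k^0.55 = 0.25 / (0.028 + 0.023 + 0.057) = 0.25 / 0.108 = 2.3148
k* = 2.3148^(1/0.55) ≈ 4.5999
y* = (k*)^α = 4.5999^0.45 ≈ 1.9872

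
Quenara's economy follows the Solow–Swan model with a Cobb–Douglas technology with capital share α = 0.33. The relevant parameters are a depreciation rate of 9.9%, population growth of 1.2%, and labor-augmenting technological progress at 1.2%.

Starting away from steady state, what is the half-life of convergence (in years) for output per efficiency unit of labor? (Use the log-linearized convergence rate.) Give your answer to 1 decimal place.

Near the steady state the convergence rate is λ = (1 − α)(n + g + δ).
λ = (1 − 0.33) × 0.123 = 0.67 × 0.123 = 0.08241
Half-life = ln 2 / λ = 0.6931 / 0.08241 ≈ 8.41 years

half-life ≈ 8.4 years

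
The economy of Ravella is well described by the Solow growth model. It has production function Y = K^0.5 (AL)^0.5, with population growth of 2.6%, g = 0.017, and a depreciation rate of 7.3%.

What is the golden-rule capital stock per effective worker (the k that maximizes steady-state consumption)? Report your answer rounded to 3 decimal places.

k_gold ≈ 18.579

The golden rule sets f'(k) = n + g + δ, i.e. α·k^(α−1) = n + g + δ.
So k^(1−α) = α / (n + g + δ) = 0.5 / 0.116 = 4.3103.
k_gold = 4.3103^(1/0.5) ≈ 18.5787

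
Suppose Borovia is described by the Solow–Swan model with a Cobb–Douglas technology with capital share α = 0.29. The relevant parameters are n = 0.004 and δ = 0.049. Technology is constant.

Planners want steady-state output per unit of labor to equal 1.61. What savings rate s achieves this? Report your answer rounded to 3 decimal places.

s ≈ 0.170

At the steady state, Δk = 0, so s·k^α = (n + δ)·k.
Since y* = [s/(n + δ)]^(α/(1−α)), we have s/(n + δ) = (y*)^((1−α)/α) = 1.61^2.4483 = 3.2090.
Therefore s = 3.2090 × (n + δ) = 3.2090 × 0.053 = 0.1701.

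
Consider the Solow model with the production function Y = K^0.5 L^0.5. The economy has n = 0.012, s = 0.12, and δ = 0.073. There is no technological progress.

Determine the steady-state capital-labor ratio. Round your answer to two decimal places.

k* ≈ 1.99

In steady state, investment equals break-even investment: s·k^α = (n + δ)·k.
Rearranging, k^(1−α) = s / (n + δ).
k^0.5 = 0.12 / (0.012 + 0.073) = 0.12 / 0.085 = 1.4118
k* = 1.4118^(1/0.5) ≈ 1.9932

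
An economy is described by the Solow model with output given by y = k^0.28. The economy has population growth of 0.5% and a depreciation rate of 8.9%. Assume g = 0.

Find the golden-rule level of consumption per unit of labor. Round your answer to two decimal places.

At the golden rule, f'(k) = n + δ, so α·k^(α−1) = n + δ and k_gold = (α/(n + δ))^(1/(1−α)).
k_gold = (0.28/0.094)^(1/0.72) = 2.9787^1.3889 ≈ 4.5538
c_gold = f(k_gold) − (n + δ)·k_gold = 1.5288 − 0.094×4.5538 ≈ 1.1007

c_gold ≈ 1.10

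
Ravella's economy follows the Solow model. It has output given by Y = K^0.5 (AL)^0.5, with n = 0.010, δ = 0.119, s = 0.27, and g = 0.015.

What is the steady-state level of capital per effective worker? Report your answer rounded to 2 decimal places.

k* ≈ 3.52

In steady state, investment equals break-even investment: s·k^α = (n + g + δ)·k.
Rearranging, k^(1−α) = s / (n + g + δ).
k^0.5 = 0.27 / (0.010 + 0.015 + 0.119) = 0.27 / 0.144 = 1.8750
k* = 1.8750^(1/0.5) ≈ 3.5156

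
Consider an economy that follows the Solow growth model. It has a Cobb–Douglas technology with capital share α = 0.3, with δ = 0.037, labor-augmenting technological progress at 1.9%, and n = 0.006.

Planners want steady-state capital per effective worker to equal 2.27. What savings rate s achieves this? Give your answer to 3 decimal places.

s ≈ 0.110

In steady state, investment equals break-even investment: s·k^α = (n + g + δ)·k.
So s / (n + g + δ) = (k*)^(1−α) = 2.27^0.7 = 1.7751.
Therefore s = 1.7751 × (n + g + δ) = 1.7751 × 0.062 = 0.1101.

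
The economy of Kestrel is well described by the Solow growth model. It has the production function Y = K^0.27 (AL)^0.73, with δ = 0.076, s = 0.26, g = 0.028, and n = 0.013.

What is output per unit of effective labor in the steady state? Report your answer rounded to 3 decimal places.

y* ≈ 1.344

At the steady state, Δk = 0, so s·k^α = (n + g + δ)·k.
Dividing both sides by k: k^(1−α) = s / (n + g + δ).
k^0.73 = 0.26 / (0.013 + 0.028 + 0.076) = 0.26 / 0.117 = 2.2222
k* = 2.2222^(1/0.73) ≈ 2.9857
y* = (k*)^α = 2.9857^0.27 ≈ 1.3436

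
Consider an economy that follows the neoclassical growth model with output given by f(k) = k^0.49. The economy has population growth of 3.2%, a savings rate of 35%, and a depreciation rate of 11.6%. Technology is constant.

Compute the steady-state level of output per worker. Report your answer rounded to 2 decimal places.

At the steady state, Δk = 0, so s·k^α = (n + δ)·k.
Rearranging, k^(1−α) = s / (n + δ).
k^0.51 = 0.35 / (0.032 + 0.116) = 0.35 / 0.148 = 2.3649
k* = 2.3649^(1/0.51) ≈ 5.4071
y* = (k*)^α = 5.4071^0.49 ≈ 2.2864

y* = 2.29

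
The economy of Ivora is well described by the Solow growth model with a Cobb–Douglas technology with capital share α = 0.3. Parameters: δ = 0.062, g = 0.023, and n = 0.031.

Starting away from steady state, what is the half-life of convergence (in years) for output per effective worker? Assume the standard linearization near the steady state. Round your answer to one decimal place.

half-life ≈ 8.5 years

Near the steady state the convergence rate is λ = (1 − α)(n + g + δ).
λ = (1 − 0.3) × 0.116 = 0.7 × 0.116 = 0.0812
Half-life = ln 2 / λ = 0.6931 / 0.0812 ≈ 8.54 years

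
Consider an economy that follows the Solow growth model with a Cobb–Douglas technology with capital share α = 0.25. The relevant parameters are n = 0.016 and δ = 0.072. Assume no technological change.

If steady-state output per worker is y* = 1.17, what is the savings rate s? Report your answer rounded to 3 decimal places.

s ≈ 0.141

In steady state, investment equals break-even investment: s·k^α = (n + δ)·k.
Since y* = [s/(n + δ)]^(α/(1−α)), we have s/(n + δ) = (y*)^((1−α)/α) = 1.17^3 = 1.6016.
Therefore s = 1.6016 × (n + δ) = 1.6016 × 0.088 = 0.1409.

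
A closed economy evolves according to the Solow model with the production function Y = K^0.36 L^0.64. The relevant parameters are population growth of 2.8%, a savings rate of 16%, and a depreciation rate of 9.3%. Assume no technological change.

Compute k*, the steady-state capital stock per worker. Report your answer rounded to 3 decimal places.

At the steady state, Δk = 0, so s·k^α = (n + δ)·k.
Dividing both sides by k: k^(1−α) = s / (n + δ).
k^0.64 = 0.16 / (0.028 + 0.093) = 0.16 / 0.121 = 1.3223
k* = 1.3223^(1/0.64) ≈ 1.5473

k* = 1.547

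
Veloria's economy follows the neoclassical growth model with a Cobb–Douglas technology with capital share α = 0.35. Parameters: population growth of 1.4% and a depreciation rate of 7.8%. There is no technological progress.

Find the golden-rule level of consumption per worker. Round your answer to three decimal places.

At the golden rule, f'(k) = n + δ, so α·k^(α−1) = n + δ and k_gold = (α/(n + δ))^(1/(1−α)).
k_gold = (0.35/0.092)^(1/0.65) = 3.8043^1.5385 ≈ 7.8118
c_gold = f(k_gold) − (n + δ)·k_gold = 2.0533 − 0.092×7.8118 ≈ 1.3346

c_gold ≈ 1.335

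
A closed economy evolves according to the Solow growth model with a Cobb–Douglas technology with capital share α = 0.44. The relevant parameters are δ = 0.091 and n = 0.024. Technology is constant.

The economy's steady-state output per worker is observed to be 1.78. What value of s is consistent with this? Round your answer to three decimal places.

Steady state requires s·f(k) = (n + δ)·k, i.e. s·k^α = (n + δ)·k.
Since y* = [s/(n + δ)]^(α/(1−α)), we have s/(n + δ) = (y*)^((1−α)/α) = 1.78^1.2727 = 2.0831.
Therefore s = 2.0831 × (n + δ) = 2.0831 × 0.115 = 0.2396.

s ≈ 0.240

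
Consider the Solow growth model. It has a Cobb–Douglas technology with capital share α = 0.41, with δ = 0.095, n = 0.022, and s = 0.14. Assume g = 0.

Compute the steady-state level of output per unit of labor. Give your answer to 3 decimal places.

Steady state requires s·f(k) = (n + δ)·k, i.e. s·k^α = (n + δ)·k.
Rearranging, k^(1−α) = s / (n + δ).
k^0.59 = 0.14 / (0.022 + 0.095) = 0.14 / 0.117 = 1.1966
k* = 1.1966^(1/0.59) ≈ 1.3556
y* = (k*)^α = 1.3556^0.41 ≈ 1.1329

y* = 1.133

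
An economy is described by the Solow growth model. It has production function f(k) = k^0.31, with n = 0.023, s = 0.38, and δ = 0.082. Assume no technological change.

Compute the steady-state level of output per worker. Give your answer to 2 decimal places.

y* = 1.78

Steady state requires s·f(k) = (n + δ)·k, i.e. s·k^α = (n + δ)·k.
Dividing both sides by k: k^(1−α) = s / (n + δ).
k^0.69 = 0.38 / (0.023 + 0.082) = 0.38 / 0.105 = 3.6190
k* = 3.6190^(1/0.69) ≈ 6.4498
y* = (k*)^α = 6.4498^0.31 ≈ 1.7822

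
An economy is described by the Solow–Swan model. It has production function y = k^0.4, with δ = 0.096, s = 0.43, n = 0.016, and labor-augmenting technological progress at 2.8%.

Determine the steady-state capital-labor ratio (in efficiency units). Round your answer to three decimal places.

k* = 6.490

Steady state requires s·f(k) = (n + g + δ)·k, i.e. s·k^α = (n + g + δ)·k.
Rearranging, k^(1−α) = s / (n + g + δ).
k^0.6 = 0.43 / (0.016 + 0.028 + 0.096) = 0.43 / 0.140 = 3.0714
k* = 3.0714^(1/0.6) ≈ 6.4897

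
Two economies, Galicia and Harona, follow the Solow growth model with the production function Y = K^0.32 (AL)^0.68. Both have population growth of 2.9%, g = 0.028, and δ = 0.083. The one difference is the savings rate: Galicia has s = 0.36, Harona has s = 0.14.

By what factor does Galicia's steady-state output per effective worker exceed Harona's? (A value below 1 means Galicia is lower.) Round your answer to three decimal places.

y*_G / y*_H ≈ 1.560

Steady-state y* = [s/(n + g + δ)]^(α/(1−α)), so the ratio is [ (s_G/(n + g + δ)_G) / (s_H/(n + g + δ)_H) ]^0.4706.
s_G/(n + g + δ)_G = 0.36/0.140 = 2.5714; s_H/(n + g + δ)_H = 0.14/0.140 = 1.0000.
Ratio = (2.5714/1.0000)^0.4706 = 2.5714^0.4706 ≈ 1.5596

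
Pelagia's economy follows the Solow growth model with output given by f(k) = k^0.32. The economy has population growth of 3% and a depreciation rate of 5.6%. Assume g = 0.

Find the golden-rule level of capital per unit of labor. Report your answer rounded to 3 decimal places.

The golden rule sets f'(k) = n + δ, i.e. α·k^(α−1) = n + δ.
So k^(1−α) = α / (n + δ) = 0.32 / 0.086 = 3.7209.
k_gold = 3.7209^(1/0.68) ≈ 6.9054

k_gold ≈ 6.905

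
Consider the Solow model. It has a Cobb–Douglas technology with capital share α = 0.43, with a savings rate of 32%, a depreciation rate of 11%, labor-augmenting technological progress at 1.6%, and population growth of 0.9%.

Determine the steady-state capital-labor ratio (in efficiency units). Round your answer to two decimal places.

At the steady state, Δk = 0, so s·k^α = (n + g + δ)·k.
Dividing both sides by k: k^(1−α) = s / (n + g + δ).
k^0.57 = 0.32 / (0.009 + 0.016 + 0.110) = 0.32 / 0.135 = 2.3704
k* = 2.3704^(1/0.57) ≈ 4.5455

k* = 4.55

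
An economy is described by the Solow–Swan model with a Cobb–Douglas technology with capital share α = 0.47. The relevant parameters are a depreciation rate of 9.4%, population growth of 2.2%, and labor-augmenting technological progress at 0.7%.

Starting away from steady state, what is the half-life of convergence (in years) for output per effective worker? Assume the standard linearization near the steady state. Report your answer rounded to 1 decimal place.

half-life ≈ 10.6 years

Near the steady state the convergence rate is λ = (1 − α)(n + g + δ).
λ = (1 − 0.47) × 0.123 = 0.53 × 0.123 = 0.06519
Half-life = ln 2 / λ = 0.6931 / 0.06519 ≈ 10.63 years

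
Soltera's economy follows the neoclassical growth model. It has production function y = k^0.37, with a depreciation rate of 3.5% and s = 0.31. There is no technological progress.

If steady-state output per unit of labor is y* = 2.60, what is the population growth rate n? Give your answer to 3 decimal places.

n ≈ 0.026

In steady state, investment equals break-even investment: s·k^α = (n + δ)·k.
Since y* = [s/(n + δ)]^(α/(1−α)), we have s/(n + δ) = (y*)^((1−α)/α) = 2.60^1.7027 = 5.0883.
Therefore n + δ = s / 5.0883 = 0.31 / 5.0883 = 0.0609, so n = 0.0609 − 0.035 = 0.0259.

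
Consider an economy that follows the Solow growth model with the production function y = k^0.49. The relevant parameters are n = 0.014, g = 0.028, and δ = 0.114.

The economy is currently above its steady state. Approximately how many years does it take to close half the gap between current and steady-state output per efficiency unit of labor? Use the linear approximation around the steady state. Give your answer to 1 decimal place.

about 8.7 years

Near the steady state the convergence rate is λ = (1 − α)(n + g + δ).
λ = (1 − 0.49) × 0.156 = 0.51 × 0.156 = 0.07956
Half-life = ln 2 / λ = 0.6931 / 0.07956 ≈ 8.71 years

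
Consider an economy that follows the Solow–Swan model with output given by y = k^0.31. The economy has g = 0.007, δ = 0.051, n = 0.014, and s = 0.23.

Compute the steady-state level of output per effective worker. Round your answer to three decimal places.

y* ≈ 1.685

Steady state requires s·f(k) = (n + g + δ)·k, i.e. s·k^α = (n + g + δ)·k.
Rearranging, k^(1−α) = s / (n + g + δ).
k^0.69 = 0.23 / (0.014 + 0.007 + 0.051) = 0.23 / 0.072 = 3.1944
k* = 3.1944^(1/0.69) ≈ 5.3827
y* = (k*)^α = 5.3827^0.31 ≈ 1.6850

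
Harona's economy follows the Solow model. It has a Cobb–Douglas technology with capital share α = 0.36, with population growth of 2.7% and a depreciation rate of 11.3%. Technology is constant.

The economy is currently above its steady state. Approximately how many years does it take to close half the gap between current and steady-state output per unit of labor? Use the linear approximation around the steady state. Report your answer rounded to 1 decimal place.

Near the steady state the convergence rate is λ = (1 − α)(n + δ).
λ = (1 − 0.36) × 0.140 = 0.64 × 0.140 = 0.0896
Half-life = ln 2 / λ = 0.6931 / 0.0896 ≈ 7.74 years

t_½ ≈ 7.7 years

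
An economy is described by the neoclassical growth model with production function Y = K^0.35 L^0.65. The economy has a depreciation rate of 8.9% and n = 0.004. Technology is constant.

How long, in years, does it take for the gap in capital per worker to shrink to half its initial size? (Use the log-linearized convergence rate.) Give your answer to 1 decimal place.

t_½ ≈ 11.5 years

Near the steady state the convergence rate is λ = (1 − α)(n + δ).
λ = (1 − 0.35) × 0.093 = 0.65 × 0.093 = 0.06045
Half-life = ln 2 / λ = 0.6931 / 0.06045 ≈ 11.47 years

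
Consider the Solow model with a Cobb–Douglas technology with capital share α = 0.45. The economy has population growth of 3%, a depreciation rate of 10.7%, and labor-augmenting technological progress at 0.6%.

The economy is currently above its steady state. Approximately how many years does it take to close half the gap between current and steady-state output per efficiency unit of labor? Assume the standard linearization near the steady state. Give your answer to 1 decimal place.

Near the steady state the convergence rate is λ = (1 − α)(n + g + δ).
λ = (1 − 0.45) × 0.143 = 0.55 × 0.143 = 0.07865
Half-life = ln 2 / λ = 0.6931 / 0.07865 ≈ 8.81 years

half-life ≈ 8.8 years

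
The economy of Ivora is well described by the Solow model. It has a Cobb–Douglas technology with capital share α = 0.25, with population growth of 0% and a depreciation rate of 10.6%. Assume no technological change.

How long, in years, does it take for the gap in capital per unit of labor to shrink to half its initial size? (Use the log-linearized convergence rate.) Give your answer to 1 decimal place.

about 8.7 years

Near the steady state the convergence rate is λ = (1 − α)(n + δ).
λ = (1 − 0.25) × 0.106 = 0.75 × 0.106 = 0.0795
Half-life = ln 2 / λ = 0.6931 / 0.0795 ≈ 8.72 years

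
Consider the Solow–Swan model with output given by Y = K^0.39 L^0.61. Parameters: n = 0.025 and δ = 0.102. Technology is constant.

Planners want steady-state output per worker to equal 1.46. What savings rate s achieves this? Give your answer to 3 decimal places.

s ≈ 0.230

In steady state, investment equals break-even investment: s·k^α = (n + δ)·k.
Since y* = [s/(n + δ)]^(α/(1−α)), we have s/(n + δ) = (y*)^((1−α)/α) = 1.46^1.5641 = 1.8074.
Therefore s = 1.8074 × (n + δ) = 1.8074 × 0.127 = 0.2295.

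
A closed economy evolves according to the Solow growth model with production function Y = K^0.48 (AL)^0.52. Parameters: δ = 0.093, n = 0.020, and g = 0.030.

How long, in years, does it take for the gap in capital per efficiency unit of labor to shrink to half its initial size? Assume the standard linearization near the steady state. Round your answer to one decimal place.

half-life ≈ 9.3 years

Near the steady state the convergence rate is λ = (1 − α)(n + g + δ).
λ = (1 − 0.48) × 0.143 = 0.52 × 0.143 = 0.07436
Half-life = ln 2 / λ = 0.6931 / 0.07436 ≈ 9.32 years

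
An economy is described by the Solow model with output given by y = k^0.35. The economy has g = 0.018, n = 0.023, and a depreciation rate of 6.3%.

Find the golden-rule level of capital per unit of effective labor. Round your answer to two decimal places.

k_gold ≈ 6.47

The golden rule sets f'(k) = n + g + δ, i.e. α·k^(α−1) = n + g + δ.
So k^(1−α) = α / (n + g + δ) = 0.35 / 0.104 = 3.3654.
k_gold = 3.3654^(1/0.65) ≈ 6.4688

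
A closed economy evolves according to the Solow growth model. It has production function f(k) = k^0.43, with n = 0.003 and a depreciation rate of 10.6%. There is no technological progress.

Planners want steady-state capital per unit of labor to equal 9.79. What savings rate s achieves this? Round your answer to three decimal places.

In steady state, investment equals break-even investment: s·k^α = (n + δ)·k.
So s / (n + δ) = (k*)^(1−α) = 9.79^0.57 = 3.6707.
Therefore s = 3.6707 × (n + δ) = 3.6707 × 0.109 = 0.4001.

s ≈ 0.400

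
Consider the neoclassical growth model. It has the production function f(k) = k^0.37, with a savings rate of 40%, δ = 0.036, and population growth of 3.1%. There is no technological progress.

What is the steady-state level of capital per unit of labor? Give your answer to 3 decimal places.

In steady state, investment equals break-even investment: s·k^α = (n + δ)·k.
Rearranging, k^(1−α) = s / (n + δ).
k^0.63 = 0.40 / (0.031 + 0.036) = 0.40 / 0.067 = 5.9701
k* = 5.9701^(1/0.63) ≈ 17.0497

k* = 17.050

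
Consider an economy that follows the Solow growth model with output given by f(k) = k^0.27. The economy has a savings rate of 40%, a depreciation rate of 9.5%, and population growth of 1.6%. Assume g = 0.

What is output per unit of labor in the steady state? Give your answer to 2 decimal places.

y* = 1.61

Steady state requires s·f(k) = (n + δ)·k, i.e. s·k^α = (n + δ)·k.
Rearranging, k^(1−α) = s / (n + δ).
k^0.73 = 0.40 / (0.016 + 0.095) = 0.40 / 0.111 = 3.6036
k* = 3.6036^(1/0.73) ≈ 5.7897
y* = (k*)^α = 5.7897^0.27 ≈ 1.6066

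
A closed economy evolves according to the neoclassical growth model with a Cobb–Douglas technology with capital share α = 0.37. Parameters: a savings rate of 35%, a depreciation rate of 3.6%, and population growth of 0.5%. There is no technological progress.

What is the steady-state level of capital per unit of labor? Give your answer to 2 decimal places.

k* ≈ 30.08

Steady state requires s·f(k) = (n + δ)·k, i.e. s·k^α = (n + δ)·k.
Rearranging, k^(1−α) = s / (n + δ).
k^0.63 = 0.35 / (0.005 + 0.036) = 0.35 / 0.041 = 8.5366
k* = 8.5366^(1/0.63) ≈ 30.0767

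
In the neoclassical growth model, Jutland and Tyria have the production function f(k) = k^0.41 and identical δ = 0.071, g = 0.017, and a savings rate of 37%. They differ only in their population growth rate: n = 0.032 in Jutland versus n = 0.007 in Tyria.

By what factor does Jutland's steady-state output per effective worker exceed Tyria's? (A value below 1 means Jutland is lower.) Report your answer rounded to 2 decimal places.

y*_J / y*_T ≈ 0.85

Steady-state y* = [s/(n + g + δ)]^(α/(1−α)), so the ratio is [ (s_J/(n + g + δ)_J) / (s_T/(n + g + δ)_T) ]^0.6949.
s_J/(n + g + δ)_J = 0.37/0.120 = 3.0833; s_T/(n + g + δ)_T = 0.37/0.095 = 3.8947.
Ratio = (3.0833/3.8947)^0.6949 = 0.7917^0.6949 ≈ 0.8502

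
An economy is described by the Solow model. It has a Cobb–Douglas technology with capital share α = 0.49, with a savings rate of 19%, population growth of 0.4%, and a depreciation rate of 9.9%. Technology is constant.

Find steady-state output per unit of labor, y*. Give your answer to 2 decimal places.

Steady state requires s·f(k) = (n + δ)·k, i.e. s·k^α = (n + δ)·k.
Rearranging, k^(1−α) = s / (n + δ).
k^0.51 = 0.19 / (0.004 + 0.099) = 0.19 / 0.103 = 1.8447
k* = 1.8447^(1/0.51) ≈ 3.3222
y* = (k*)^α = 3.3222^0.49 ≈ 1.8009

y* ≈ 1.80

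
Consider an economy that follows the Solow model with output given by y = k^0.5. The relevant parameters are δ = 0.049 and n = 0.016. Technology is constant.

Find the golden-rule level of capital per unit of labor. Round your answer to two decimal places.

The golden rule sets f'(k) = n + δ, i.e. α·k^(α−1) = n + δ.
So k^(1−α) = α / (n + δ) = 0.5 / 0.065 = 7.6923.
k_gold = 7.6923^(1/0.5) ≈ 59.1715

k_gold ≈ 59.17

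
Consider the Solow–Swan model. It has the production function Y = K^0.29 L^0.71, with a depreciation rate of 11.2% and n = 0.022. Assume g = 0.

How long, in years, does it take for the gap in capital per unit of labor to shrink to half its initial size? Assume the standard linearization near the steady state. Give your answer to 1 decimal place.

Near the steady state the convergence rate is λ = (1 − α)(n + δ).
λ = (1 − 0.29) × 0.134 = 0.71 × 0.134 = 0.09514
Half-life = ln 2 / λ = 0.6931 / 0.09514 ≈ 7.29 years

t_½ ≈ 7.3 years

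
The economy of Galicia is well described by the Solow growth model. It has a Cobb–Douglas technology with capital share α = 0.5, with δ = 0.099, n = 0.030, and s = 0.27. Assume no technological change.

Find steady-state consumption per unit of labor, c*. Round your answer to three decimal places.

Steady state requires s·f(k) = (n + δ)·k, i.e. s·k^α = (n + δ)·k.
Dividing both sides by k: k^(1−α) = s / (n + δ).
k^0.5 = 0.27 / (0.030 + 0.099) = 0.27 / 0.129 = 2.0930
k* = 2.0930^(1/0.5) ≈ 4.3806
y* = (k*)^α = 4.3806^0.5 ≈ 2.0930
c* = (1 − s)·y* = (1 − 0.27) × 2.0930 ≈ 1.5279

c* ≈ 1.528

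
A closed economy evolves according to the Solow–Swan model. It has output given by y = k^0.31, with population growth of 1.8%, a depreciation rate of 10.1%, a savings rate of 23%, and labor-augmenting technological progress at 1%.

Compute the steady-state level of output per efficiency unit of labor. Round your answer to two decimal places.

At the steady state, Δk = 0, so s·k^α = (n + g + δ)·k.
Dividing both sides by k: k^(1−α) = s / (n + g + δ).
k^0.69 = 0.23 / (0.018 + 0.010 + 0.101) = 0.23 / 0.129 = 1.7829
k* = 1.7829^(1/0.69) ≈ 2.3118
y* = (k*)^α = 2.3118^0.31 ≈ 1.2967

y* = 1.30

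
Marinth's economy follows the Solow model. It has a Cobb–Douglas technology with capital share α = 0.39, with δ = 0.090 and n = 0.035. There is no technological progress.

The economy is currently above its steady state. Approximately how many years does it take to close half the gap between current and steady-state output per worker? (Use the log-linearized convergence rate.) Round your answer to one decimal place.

about 9.1 years

Near the steady state the convergence rate is λ = (1 − α)(n + δ).
λ = (1 − 0.39) × 0.125 = 0.61 × 0.125 = 0.07625
Half-life = ln 2 / λ = 0.6931 / 0.07625 ≈ 9.09 years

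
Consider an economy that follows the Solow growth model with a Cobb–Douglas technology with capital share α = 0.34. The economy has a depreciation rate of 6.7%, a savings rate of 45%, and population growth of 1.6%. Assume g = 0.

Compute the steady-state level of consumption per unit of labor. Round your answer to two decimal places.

c* ≈ 1.31

In steady state, investment equals break-even investment: s·k^α = (n + δ)·k.
Dividing both sides by k: k^(1−α) = s / (n + δ).
k^0.66 = 0.45 / (0.016 + 0.067) = 0.45 / 0.083 = 5.4217
k* = 5.4217^(1/0.66) ≈ 12.9517
y* = (k*)^α = 12.9517^0.34 ≈ 2.3889
c* = (1 − s)·y* = (1 − 0.45) × 2.3889 ≈ 1.3139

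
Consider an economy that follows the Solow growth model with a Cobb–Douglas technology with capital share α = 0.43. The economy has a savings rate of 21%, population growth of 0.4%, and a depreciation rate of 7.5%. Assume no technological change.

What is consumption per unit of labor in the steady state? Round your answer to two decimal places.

c* = 1.65

In steady state, investment equals break-even investment: s·k^α = (n + δ)·k.
Rearranging, k^(1−α) = s / (n + δ).
k^0.57 = 0.21 / (0.004 + 0.075) = 0.21 / 0.079 = 2.6582
k* = 2.6582^(1/0.57) ≈ 5.5576
y* = (k*)^α = 5.5576^0.43 ≈ 2.0907
c* = (1 − s)·y* = (1 − 0.21) × 2.0907 ≈ 1.6517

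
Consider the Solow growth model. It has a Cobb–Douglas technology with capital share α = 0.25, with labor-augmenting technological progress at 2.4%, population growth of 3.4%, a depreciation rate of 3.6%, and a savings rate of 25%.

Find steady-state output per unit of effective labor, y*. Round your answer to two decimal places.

y* = 1.39

At the steady state, Δk = 0, so s·k^α = (n + g + δ)·k.
Dividing both sides by k: k^(1−α) = s / (n + g + δ).
k^0.75 = 0.25 / (0.034 + 0.024 + 0.036) = 0.25 / 0.094 = 2.6596
k* = 2.6596^(1/0.75) ≈ 3.6849
y* = (k*)^α = 3.6849^0.25 ≈ 1.3855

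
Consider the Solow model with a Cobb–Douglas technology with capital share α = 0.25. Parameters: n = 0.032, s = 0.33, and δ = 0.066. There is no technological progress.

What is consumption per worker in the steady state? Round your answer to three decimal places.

In steady state, investment equals break-even investment: s·k^α = (n + δ)·k.
Rearranging, k^(1−α) = s / (n + δ).
k^0.75 = 0.33 / (0.032 + 0.066) = 0.33 / 0.098 = 3.3673
k* = 3.3673^(1/0.75) ≈ 5.0471
y* = (k*)^α = 5.0471^0.25 ≈ 1.4989
c* = (1 − s)·y* = (1 − 0.33) × 1.4989 ≈ 1.0043

c* ≈ 1.004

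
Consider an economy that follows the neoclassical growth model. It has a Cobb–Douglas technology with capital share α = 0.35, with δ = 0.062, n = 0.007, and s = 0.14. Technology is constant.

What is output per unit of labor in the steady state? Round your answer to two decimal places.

In steady state, investment equals break-even investment: s·k^α = (n + δ)·k.
Dividing both sides by k: k^(1−α) = s / (n + δ).
k^0.65 = 0.14 / (0.007 + 0.062) = 0.14 / 0.069 = 2.0290
k* = 2.0290^(1/0.65) ≈ 2.9699
y* = (k*)^α = 2.9699^0.35 ≈ 1.4637

y* ≈ 1.46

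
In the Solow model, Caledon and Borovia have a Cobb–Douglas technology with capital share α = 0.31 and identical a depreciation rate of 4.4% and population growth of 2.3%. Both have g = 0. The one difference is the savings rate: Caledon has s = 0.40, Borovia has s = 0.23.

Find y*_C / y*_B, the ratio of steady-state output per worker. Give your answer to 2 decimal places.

Steady-state y* = [s/(n + δ)]^(α/(1−α)), so the ratio is [ (s_C/(n + δ)_C) / (s_B/(n + δ)_B) ]^0.4493.
s_C/(n + δ)_C = 0.40/0.067 = 5.9701; s_B/(n + δ)_B = 0.23/0.067 = 3.4328.
Ratio = (5.9701/3.4328)^0.4493 = 1.7391^0.4493 ≈ 1.2823

y*_C / y*_B ≈ 1.28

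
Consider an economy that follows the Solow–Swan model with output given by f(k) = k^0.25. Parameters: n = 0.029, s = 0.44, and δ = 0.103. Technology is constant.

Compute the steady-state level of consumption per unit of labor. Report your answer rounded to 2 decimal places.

At the steady state, Δk = 0, so s·k^α = (n + δ)·k.
Rearranging, k^(1−α) = s / (n + δ).
k^0.75 = 0.44 / (0.029 + 0.103) = 0.44 / 0.132 = 3.3333
k* = 3.3333^(1/0.75) ≈ 4.9793
y* = (k*)^α = 4.9793^0.25 ≈ 1.4938
c* = (1 − s)·y* = (1 − 0.44) × 1.4938 ≈ 0.8365

c* = 0.84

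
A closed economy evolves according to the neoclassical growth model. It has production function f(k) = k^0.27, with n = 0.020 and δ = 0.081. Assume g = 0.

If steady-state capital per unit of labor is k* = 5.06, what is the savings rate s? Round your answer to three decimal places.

In steady state, investment equals break-even investment: s·k^α = (n + δ)·k.
So s / (n + δ) = (k*)^(1−α) = 5.06^0.73 = 3.2661.
Therefore s = 3.2661 × (n + δ) = 3.2661 × 0.101 = 0.3299.

s ≈ 0.330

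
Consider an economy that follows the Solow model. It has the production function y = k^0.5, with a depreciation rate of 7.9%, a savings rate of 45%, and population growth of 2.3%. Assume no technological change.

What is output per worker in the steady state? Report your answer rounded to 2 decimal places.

y* ≈ 4.41

In steady state, investment equals break-even investment: s·k^α = (n + δ)·k.
Dividing both sides by k: k^(1−α) = s / (n + δ).
k^0.5 = 0.45 / (0.023 + 0.079) = 0.45 / 0.102 = 4.4118
k* = 4.4118^(1/0.5) ≈ 19.4640
y* = (k*)^α = 19.4640^0.5 ≈ 4.4118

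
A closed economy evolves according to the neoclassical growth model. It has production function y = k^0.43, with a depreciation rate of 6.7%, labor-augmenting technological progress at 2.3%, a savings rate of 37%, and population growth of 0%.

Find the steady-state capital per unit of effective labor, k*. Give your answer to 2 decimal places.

k* = 11.94

In steady state, investment equals break-even investment: s·k^α = (n + g + δ)·k.
Rearranging, k^(1−α) = s / (n + g + δ).
k^0.57 = 0.37 / (0.000 + 0.023 + 0.067) = 0.37 / 0.090 = 4.1111
k* = 4.1111^(1/0.57) ≈ 11.9432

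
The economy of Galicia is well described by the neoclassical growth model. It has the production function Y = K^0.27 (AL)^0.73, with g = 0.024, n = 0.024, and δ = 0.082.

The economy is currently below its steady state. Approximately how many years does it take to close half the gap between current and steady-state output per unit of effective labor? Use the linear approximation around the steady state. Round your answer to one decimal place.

about 7.3 years

Near the steady state the convergence rate is λ = (1 − α)(n + g + δ).
λ = (1 − 0.27) × 0.130 = 0.73 × 0.130 = 0.0949
Half-life = ln 2 / λ = 0.6931 / 0.0949 ≈ 7.30 years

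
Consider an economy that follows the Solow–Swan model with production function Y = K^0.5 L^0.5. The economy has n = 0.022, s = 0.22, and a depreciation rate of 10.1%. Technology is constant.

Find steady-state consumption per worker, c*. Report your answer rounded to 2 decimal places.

c* ≈ 1.40

In steady state, investment equals break-even investment: s·k^α = (n + δ)·k.
Rearranging, k^(1−α) = s / (n + δ).
k^0.5 = 0.22 / (0.022 + 0.101) = 0.22 / 0.123 = 1.7886
k* = 1.7886^(1/0.5) ≈ 3.1991
y* = (k*)^α = 3.1991^0.5 ≈ 1.7886
c* = (1 − s)·y* = (1 − 0.22) × 1.7886 ≈ 1.3951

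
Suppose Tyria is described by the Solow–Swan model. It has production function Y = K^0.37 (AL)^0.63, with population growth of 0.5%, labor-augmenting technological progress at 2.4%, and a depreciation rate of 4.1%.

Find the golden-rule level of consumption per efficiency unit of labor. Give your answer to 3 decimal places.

At the golden rule, f'(k) = n + g + δ, so α·k^(α−1) = n + g + δ and k_gold = (α/(n + g + δ))^(1/(1−α)).
k_gold = (0.37/0.070)^(1/0.63) = 5.2857^1.5873 ≈ 14.0534
c_gold = f(k_gold) − (n + g + δ)·k_gold = 2.6588 − 0.070×14.0534 ≈ 1.6751

c_gold ≈ 1.675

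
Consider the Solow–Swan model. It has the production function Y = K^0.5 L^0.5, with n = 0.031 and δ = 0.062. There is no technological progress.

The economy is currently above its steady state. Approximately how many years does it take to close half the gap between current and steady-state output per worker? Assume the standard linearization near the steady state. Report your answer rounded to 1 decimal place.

about 14.9 years

Near the steady state the convergence rate is λ = (1 − α)(n + δ).
λ = (1 − 0.5) × 0.093 = 0.5 × 0.093 = 0.0465
Half-life = ln 2 / λ = 0.6931 / 0.0465 ≈ 14.91 years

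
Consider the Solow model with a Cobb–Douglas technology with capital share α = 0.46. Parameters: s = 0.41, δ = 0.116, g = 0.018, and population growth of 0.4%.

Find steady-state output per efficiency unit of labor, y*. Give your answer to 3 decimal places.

y* = 2.528

In steady state, investment equals break-even investment: s·k^α = (n + g + δ)·k.
Dividing both sides by k: k^(1−α) = s / (n + g + δ).
k^0.54 = 0.41 / (0.004 + 0.018 + 0.116) = 0.41 / 0.138 = 2.9710
k* = 2.9710^(1/0.54) ≈ 7.5118
y* = (k*)^α = 7.5118^0.46 ≈ 2.5284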